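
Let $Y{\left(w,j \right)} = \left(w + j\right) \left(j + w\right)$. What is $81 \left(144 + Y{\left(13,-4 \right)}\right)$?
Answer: $18225$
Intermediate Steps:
$Y{\left(w,j \right)} = \left(j + w\right)^{2}$ ($Y{\left(w,j \right)} = \left(j + w\right) \left(j + w\right) = \left(j + w\right)^{2}$)
$81 \left(144 + Y{\left(13,-4 \right)}\right) = 81 \left(144 + \left(-4 + 13\right)^{2}\right) = 81 \left(144 + 9^{2}\right) = 81 \left(144 + 81\right) = 81 \cdot 225 = 18225$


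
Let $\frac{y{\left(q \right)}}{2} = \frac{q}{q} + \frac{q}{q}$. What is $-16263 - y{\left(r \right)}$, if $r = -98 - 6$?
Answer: $-16267$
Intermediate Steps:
$r = -104$
$y{\left(q \right)} = 4$ ($y{\left(q \right)} = 2 \left(\frac{q}{q} + \frac{q}{q}\right) = 2 \left(1 + 1\right) = 2 \cdot 2 = 4$)
$-16263 - y{\left(r \right)} = -16263 - 4 = -16267$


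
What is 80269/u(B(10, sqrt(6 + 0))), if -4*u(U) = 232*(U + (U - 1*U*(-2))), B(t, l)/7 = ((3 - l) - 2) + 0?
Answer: 11467/1160 + 11467*sqrt(6)/1160 ≈ 34.099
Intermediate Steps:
B(t, l) = 7 - 7*l (B(t, l) = 7*(((3 - l) - 2) + 0) = 7*((1 - l) + 0) = 7*(1 - l) = 7 - 7*l)
u(U) = -232*U (u(U) = -58*(U + (U - 1*U*(-2))) = -58*(U + (U - U*(-2))) = -58*(U + (U - (-2)*U)) = -58*(U + (U + 2*U)) = -58*(U + 3*U) = -58*4*U = -232*U)
80269/u(B(10, sqrt(6 + 0))) = 80269/((-232*(7 - 7*sqrt(6 + 0)))) = 80269/((-232*(7 - 7*sqrt(6)))) = 80269/(-1624 + 1624*sqrt(6))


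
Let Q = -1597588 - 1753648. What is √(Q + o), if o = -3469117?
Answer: 3*I*√757817 ≈ 2611.6*I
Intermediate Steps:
Q = -3351236
√(Q + o) = √(-3351236 - 3469117) = √(-6820353) = 3*I*√757817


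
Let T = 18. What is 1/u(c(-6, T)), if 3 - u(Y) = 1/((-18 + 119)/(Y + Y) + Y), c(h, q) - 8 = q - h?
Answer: 2149/6383 ≈ 0.33668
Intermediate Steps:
c(h, q) = 8 + q - h (c(h, q) = 8 + (q - h) = 8 + q - h)
u(Y) = 3 - 1/(Y + 101/(2*Y)) (u(Y) = 3 - 1/((-18 + 119)/(Y + Y) + Y) = 3 - 1/(101/((2*Y)) + Y) = 3 - 1/(101*(1/(2*Y)) + Y) = 3 - 1/(101/(2*Y) + Y) = 3 - 1/(Y + 101/(2*Y)))
1/u(c(-6, T)) = 1/((303 - 2*(8 + 18 - 1*(-6)) + 6*(8 + 18 - 1*(-6))**2)/(101 + 2*(8 + 18 - 1*(-6))**2)) = 1/((303 - 2*(8 + 18 + 6) + 6*(8 + 18 + 6)**2)/(101 + 2*(8 + 18 + 6)**2)) = 1/((303 - 2*32 + 6*32**2)/(101 + 2*32**2)) = 1/((303 - 64 + 6*1024)/(101 + 2*1024)) = 1/((303 - 64 + 6144)/(101 + 2048)) = 1/(6383/2149) = 2149/6383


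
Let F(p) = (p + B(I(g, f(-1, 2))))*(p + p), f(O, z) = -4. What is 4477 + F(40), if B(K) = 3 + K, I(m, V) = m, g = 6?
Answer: 8397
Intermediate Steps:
F(p) = 2*p*(9 + p) (F(p) = (p + (3 + 6))*(p + p) = (p + 9)*(2*p) = (9 + p)*(2*p) = 2*p*(9 + p))
4477 + F(40) = 4477 + 2*40*(9 + 40) = 4477 + 2*40*49 = 4477 + 3920 = 8397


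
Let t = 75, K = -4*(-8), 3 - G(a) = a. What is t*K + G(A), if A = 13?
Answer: 2390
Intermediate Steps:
G(a) = 3 - a
K = 32
t*K + G(A) = 75*32 + (3 - 1*13) = 2400 + (3 - 13) = 2400 - 10 = 2390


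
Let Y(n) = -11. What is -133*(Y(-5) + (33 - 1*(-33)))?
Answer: -7315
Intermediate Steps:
-133*(Y(-5) + (33 - 1*(-33))) = -133*(-11 + (33 - 1*(-33))) = -133*(-11 + (33 + 33)) = -133*(-11 + 66) = -133*55 = -7315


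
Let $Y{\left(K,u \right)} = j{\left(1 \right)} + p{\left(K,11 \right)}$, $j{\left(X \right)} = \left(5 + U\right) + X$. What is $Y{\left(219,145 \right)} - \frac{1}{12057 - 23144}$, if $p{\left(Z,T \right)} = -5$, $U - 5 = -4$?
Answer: $\frac{22175}{11087} \approx 2.0001$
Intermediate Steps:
$U = 1$ ($U = 5 - 4 = 1$)
$j{\left(X \right)} = 6 + X$ ($j{\left(X \right)} = \left(5 + 1\right) + X = 6 + X$)
$Y{\left(K,u \right)} = 2$ ($Y{\left(K,u \right)} = \left(6 + 1\right) - 5 = 7 - 5 = 2$)
$Y{\left(219,145 \right)} - \frac{1}{12057 - 23144} = 2 - \frac{1}{12057 - 23144} = 2 - \frac{1}{-11087} = 2 - - \frac{1}{11087} = 2 + \frac{1}{11087} = \frac{22175}{11087}$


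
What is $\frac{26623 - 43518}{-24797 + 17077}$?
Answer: $\frac{3379}{1544} \approx 2.1885$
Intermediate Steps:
$\frac{26623 - 43518}{-24797 + 17077} = - \frac{16895}{-7720} = \left(-16895\right) \left(- \frac{1}{7720}\right) = \frac{3379}{1544}$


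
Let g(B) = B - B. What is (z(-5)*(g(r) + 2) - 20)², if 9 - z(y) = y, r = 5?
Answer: 64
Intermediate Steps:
g(B) = 0
z(y) = 9 - y
(z(-5)*(g(r) + 2) - 20)² = ((9 - 1*(-5))*(0 + 2) - 20)² = ((9 + 5)*2 - 20)² = (14*2 - 20)² = (28 - 20)² = 8² = 64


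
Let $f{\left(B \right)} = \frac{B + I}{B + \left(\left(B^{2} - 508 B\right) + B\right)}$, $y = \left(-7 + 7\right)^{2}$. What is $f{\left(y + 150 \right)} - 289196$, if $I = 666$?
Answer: $- \frac{643461134}{2225} \approx -2.892 \cdot 10^{5}$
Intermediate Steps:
$y = 0$ ($y = 0^{2} = 0$)
$f{\left(B \right)} = \frac{666 + B}{B^{2} - 506 B}$ ($f{\left(B \right)} = \frac{B + 666}{B + \left(\left(B^{2} - 508 B\right) + B\right)} = \frac{666 + B}{B + \left(B^{2} - 507 B\right)} = \frac{666 + B}{B^{2} - 506 B}$)
$f{\left(y + 150 \right)} - 289196 = \frac{666 + \left(0 + 150\right)}{\left(0 + 150\right) \left(-506 + \left(0 + 150\right)\right)} - 289196 = \frac{666 + 150}{150 \left(-506 + 150\right)} - 289196 = \frac{1}{150} \frac{1}{-356} \cdot 816 - 289196 = \frac{1}{150} \left(- \frac{1}{356}\right) 816 - 289196 = - \frac{34}{2225} - 289196 = - \frac{643461134}{2225}$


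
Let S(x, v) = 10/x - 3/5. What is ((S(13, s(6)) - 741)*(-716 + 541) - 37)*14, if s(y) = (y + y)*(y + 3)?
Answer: 23588726/13 ≈ 1.8145e+6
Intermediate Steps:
s(y) = 2*y*(3 + y) (s(y) = (2*y)*(3 + y) = 2*y*(3 + y))
S(x, v) = -⅗ + 10/x (S(x, v) = 10/x - 3*⅕ = 10/x - ⅗ = -⅗ + 10/x)
((S(13, s(6)) - 741)*(-716 + 541) - 37)*14 = (((-⅗ + 10/13) - 741)*(-716 + 541) - 37)*14 = (((-⅗ + 10*(1/13)) - 741)*(-175) - 37)*14 = (((-⅗ + 10/13) - 741)*(-175) - 37)*14 = ((11/65 - 741)*(-175) - 37)*14 = (-48154/65*(-175) - 37)*14 = (1685390/13 - 37)*14 = (1684909/13)*14 = 23588726/13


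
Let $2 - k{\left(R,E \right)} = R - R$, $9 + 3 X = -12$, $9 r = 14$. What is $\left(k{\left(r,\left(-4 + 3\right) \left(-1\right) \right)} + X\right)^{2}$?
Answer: $25$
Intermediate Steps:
$r = \frac{14}{9}$ ($r = \frac{1}{9} \cdot 14 = \frac{14}{9} \approx 1.5556$)
$X = -7$ ($X = -3 + \frac{1}{3} \left(-12\right) = -3 - 4 = -7$)
$k{\left(R,E \right)} = 2$ ($k{\left(R,E \right)} = 2 - \left(R - R\right) = 2 - 0 = 2 + 0 = 2$)
$\left(k{\left(r,\left(-4 + 3\right) \left(-1\right) \right)} + X\right)^{2} = \left(2 - 7\right)^{2} = \left(-5\right)^{2} = 25$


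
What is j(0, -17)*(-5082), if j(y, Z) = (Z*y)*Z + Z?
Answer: 86394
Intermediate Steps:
j(y, Z) = Z + y*Z² (j(y, Z) = y*Z² + Z = Z + y*Z²)
j(0, -17)*(-5082) = -17*(1 - 17*0)*(-5082) = -17*(1 + 0)*(-5082) = -17*1*(-5082) = -17*(-5082) = 86394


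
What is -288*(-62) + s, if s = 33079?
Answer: 50935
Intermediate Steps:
-288*(-62) + s = -288*(-62) + 33079 = 17856 + 33079 = 50935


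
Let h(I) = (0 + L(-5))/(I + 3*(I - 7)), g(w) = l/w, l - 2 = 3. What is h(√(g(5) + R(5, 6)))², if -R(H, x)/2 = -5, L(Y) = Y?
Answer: 25/(21 - 4*√11)² ≈ 0.41801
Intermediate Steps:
l = 5 (l = 2 + 3 = 5)
R(H, x) = 10 (R(H, x) = -2*(-5) = 10)
g(w) = 5/w
h(I) = -5/(-21 + 4*I) (h(I) = (0 - 5)/(I + 3*(I - 7)) = -5/(I + 3*(-7 + I)) = -5/(I + (-21 + 3*I)) = -5/(-21 + 4*I))
h(√(g(5) + R(5, 6)))² = (-5/(-21 + 4*√(5/5 + 10)))² = (-5/(-21 + 4*√(5*(⅕) + 10)))² = (-5/(-21 + 4*√(1 + 10)))² = (-5/(-21 + 4*√11))² = 25/(-21 + 4*√11)²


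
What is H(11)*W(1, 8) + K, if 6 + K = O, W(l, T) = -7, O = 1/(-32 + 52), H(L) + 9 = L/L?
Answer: 1001/20 ≈ 50.050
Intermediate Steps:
H(L) = -8 (H(L) = -9 + L/L = -9 + 1 = -8)
O = 1/20 ≈ 0.050000
K = -119/20 (K = -6 + 1/20 = -119/20 ≈ -5.9500)
H(11)*W(1, 8) + K = -8*(-7) - 119/20 = 56 - 119/20 = 1001/20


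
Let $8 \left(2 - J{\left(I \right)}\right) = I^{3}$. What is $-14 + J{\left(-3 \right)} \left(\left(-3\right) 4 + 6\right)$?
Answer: $- \frac{185}{4} \approx -46.25$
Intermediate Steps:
$J{\left(I \right)} = 2 - \frac{I^{3}}{8}$
$-14 + J{\left(-3 \right)} \left(\left(-3\right) 4 + 6\right) = -14 + \left(2 - \frac{\left(-3\right)^{3}}{8}\right) \left(\left(-3\right) 4 + 6\right) = -14 + \left(2 - - \frac{27}{8}\right) \left(-12 + 6\right) = -14 + \left(2 + \frac{27}{8}\right) \left(-6\right) = -14 + \frac{43}{8} \left(-6\right) = -14 - \frac{129}{4} = - \frac{185}{4}$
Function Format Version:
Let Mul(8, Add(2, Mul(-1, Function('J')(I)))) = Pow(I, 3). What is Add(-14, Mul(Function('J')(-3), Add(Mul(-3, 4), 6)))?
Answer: Rational(-185, 4) ≈ -46.250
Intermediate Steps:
Function('J')(I) = Add(2, Mul(Rational(-1, 8), Pow(I, 3)))
Add(-14, Mul(Function('J')(-3), Add(Mul(-3, 4), 6))) = Add(-14, Mul(Add(2, Mul(Rational(-1, 8), Pow(-3, 3))), Add(Mul(-3, 4), 6))) = Add(-14, Mul(Add(2, Mul(Rational(-1, 8), -27)), Add(-12, 6))) = Add(-14, Mul(Add(2, Rational(27, 8)), -6)) = Add(-14, Mul(Rational(43, 8), -6)) = Add(-14, Rational(-129, 4)) = Rational(-185, 4)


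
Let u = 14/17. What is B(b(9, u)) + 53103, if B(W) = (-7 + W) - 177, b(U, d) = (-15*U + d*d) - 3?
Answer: 15253905/289 ≈ 52782.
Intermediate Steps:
u = 14/17 (u = 14*(1/17) = 14/17 ≈ 0.82353)
b(U, d) = -3 + d² - 15*U (b(U, d) = (-15*U + d²) - 3 = (d² - 15*U) - 3 = -3 + d² - 15*U)
B(W) = -184 + W
B(b(9, u)) + 53103 = (-184 + (-3 + (14/17)² - 15*9)) + 53103 = (-184 + (-3 + 196/289 - 135)) + 53103 = (-184 - 39686/289) + 53103 = -92862/289 + 53103 = 15253905/289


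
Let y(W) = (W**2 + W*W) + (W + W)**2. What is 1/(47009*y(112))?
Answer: 1/3538085376 ≈ 2.8264e-10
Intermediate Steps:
y(W) = 6*W**2 (y(W) = (W**2 + W**2) + (2*W)**2 = 2*W**2 + 4*W**2 = 6*W**2)
1/(47009*y(112)) = 1/(47009*((6*112**2))) = 1/(47009*((6*12544))) = (1/47009)/75264 = (1/47009)*(1/75264) = 1/3538085376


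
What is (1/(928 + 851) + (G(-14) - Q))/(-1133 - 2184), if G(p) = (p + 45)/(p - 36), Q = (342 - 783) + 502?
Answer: 5481049/295047150 ≈ 0.018577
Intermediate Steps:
Q = 61 (Q = -441 + 502 = 61)
G(p) = (45 + p)/(-36 + p)
(1/(928 + 851) + (G(-14) - Q))/(-1133 - 2184) = (1/(928 + 851) + ((45 - 14)/(-36 - 14) - 1*61))/(-1133 - 2184) = (1/1779 + (31/(-50) - 61))/(-3317) = (1/1779 + (-1/50*31 - 61))*(-1/3317) = (1/1779 + (-31/50 - 61))*(-1/3317) = (1/1779 - 3081/50)*(-1/3317) = -5481049/88950*(-1/3317) = 5481049/295047150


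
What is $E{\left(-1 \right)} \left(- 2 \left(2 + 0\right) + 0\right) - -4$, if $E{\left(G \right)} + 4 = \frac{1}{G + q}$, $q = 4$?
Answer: $\frac{56}{3} \approx 18.667$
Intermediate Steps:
$E{\left(G \right)} = -4 + \frac{1}{4 + G}$ ($E{\left(G \right)} = -4 + \frac{1}{G + 4} = -4 + \frac{1}{4 + G}$)
$E{\left(-1 \right)} \left(- 2 \left(2 + 0\right) + 0\right) - -4 = \frac{-15 - -4}{4 - 1} \left(- 2 \left(2 + 0\right) + 0\right) - -4 = \frac{-15 + 4}{3} \left(\left(-2\right) 2 + 0\right) + 4 = \frac{1}{3} \left(-11\right) \left(-4 + 0\right) + 4 = \left(- \frac{11}{3}\right) \left(-4\right) + 4 = \frac{44}{3} + 4 = \frac{56}{3}$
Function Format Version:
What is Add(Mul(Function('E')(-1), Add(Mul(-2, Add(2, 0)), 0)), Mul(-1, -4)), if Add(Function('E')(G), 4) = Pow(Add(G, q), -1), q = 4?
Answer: Rational(56, 3) ≈ 18.667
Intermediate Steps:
Function('E')(G) = Add(-4, Pow(Add(4, G), -1)) (Function('E')(G) = Add(-4, Pow(Add(G, 4), -1)) = Add(-4, Pow(Add(4, G), -1)))
Add(Mul(Function('E')(-1), Add(Mul(-2, Add(2, 0)), 0)), Mul(-1, -4)) = Add(Mul(Mul(Pow(Add(4, -1), -1), Add(-15, Mul(-4, -1))), Add(Mul(-2, Add(2, 0)), 0)), Mul(-1, -4)) = Add(Mul(Mul(Pow(3, -1), Add(-15, 4)), Add(Mul(-2, 2), 0)), 4) = Add(Mul(Mul(Rational(1, 3), -11), Add(-4, 0)), 4) = Add(Mul(Rational(-11, 3), -4), 4) = Add(Rational(44, 3), 4) = Rational(56, 3)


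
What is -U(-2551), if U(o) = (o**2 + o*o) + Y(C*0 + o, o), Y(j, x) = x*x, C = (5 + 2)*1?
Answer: -19522803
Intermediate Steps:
C = 7 (C = 7*1 = 7)
Y(j, x) = x**2
U(o) = 3*o**2 (U(o) = (o**2 + o*o) + o**2 = (o**2 + o**2) + o**2 = 2*o**2 + o**2 = 3*o**2)
-U(-2551) = -3*(-2551)**2 = -3*6507601 = -1*19522803 = -19522803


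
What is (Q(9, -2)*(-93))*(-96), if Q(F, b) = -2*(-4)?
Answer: 71424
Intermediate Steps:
Q(F, b) = 8
(Q(9, -2)*(-93))*(-96) = (8*(-93))*(-96) = -744*(-96) = 71424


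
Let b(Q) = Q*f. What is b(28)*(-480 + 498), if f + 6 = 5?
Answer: -504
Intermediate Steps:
f = -1 (f = -6 + 5 = -1)
b(Q) = -Q (b(Q) = Q*(-1) = -Q)
b(28)*(-480 + 498) = (-1*28)*(-480 + 498) = -28*18 = -504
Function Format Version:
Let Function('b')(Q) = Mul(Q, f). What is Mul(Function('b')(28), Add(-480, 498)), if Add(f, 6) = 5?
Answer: -504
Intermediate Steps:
f = -1 (f = Add(-6, 5) = -1)
Function('b')(Q) = Mul(-1, Q) (Function('b')(Q) = Mul(Q, -1) = Mul(-1, Q))
Mul(Function('b')(28), Add(-480, 498)) = Mul(Mul(-1, 28), Add(-480, 498)) = Mul(-28, 18) = -504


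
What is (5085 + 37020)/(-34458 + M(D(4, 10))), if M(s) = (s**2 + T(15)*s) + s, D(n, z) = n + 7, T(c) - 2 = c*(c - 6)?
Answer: -42105/32819 ≈ -1.2829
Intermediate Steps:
T(c) = 2 + c*(-6 + c) (T(c) = 2 + c*(c - 6) = 2 + c*(-6 + c))
D(n, z) = 7 + n
M(s) = s**2 + 138*s (M(s) = (s**2 + (2 + 15**2 - 6*15)*s) + s = (s**2 + (2 + 225 - 90)*s) + s = (s**2 + 137*s) + s = s**2 + 138*s)
(5085 + 37020)/(-34458 + M(D(4, 10))) = (5085 + 37020)/(-34458 + (7 + 4)*(138 + (7 + 4))) = 42105/(-34458 + 11*(138 + 11)) = 42105/(-34458 + 11*149) = 42105/(-34458 + 1639) = 42105/(-32819) = 42105*(-1/32819) = -42105/32819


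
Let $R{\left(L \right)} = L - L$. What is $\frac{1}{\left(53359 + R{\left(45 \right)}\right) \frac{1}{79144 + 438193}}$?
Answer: $\frac{517337}{53359} \approx 9.6954$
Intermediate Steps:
$R{\left(L \right)} = 0$
$\frac{1}{\left(53359 + R{\left(45 \right)}\right) \frac{1}{79144 + 438193}} = \frac{1}{\left(53359 + 0\right) \frac{1}{79144 + 438193}} = \frac{1}{53359 \cdot \frac{1}{517337}} = \frac{1}{\frac{53359}{517337}} = \frac{517337}{53359}$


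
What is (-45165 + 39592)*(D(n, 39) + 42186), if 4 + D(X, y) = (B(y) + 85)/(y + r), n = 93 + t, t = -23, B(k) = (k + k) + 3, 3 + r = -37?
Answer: -234155168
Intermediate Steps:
r = -40 (r = -3 - 37 = -40)
B(k) = 3 + 2*k (B(k) = 2*k + 3 = 3 + 2*k)
n = 70 (n = 93 - 23 = 70)
D(X, y) = -4 + (88 + 2*y)/(-40 + y) (D(X, y) = -4 + ((3 + 2*y) + 85)/(y - 40) = -4 + (88 + 2*y)/(-40 + y))
(-45165 + 39592)*(D(n, 39) + 42186) = (-45165 + 39592)*(2*(124 - 1*39)/(-40 + 39) + 42186) = -5573*(2*(124 - 39)/(-1) + 42186) = -5573*(2*(-1)*85 + 42186) = -5573*(-170 + 42186) = -5573*42016 = -234155168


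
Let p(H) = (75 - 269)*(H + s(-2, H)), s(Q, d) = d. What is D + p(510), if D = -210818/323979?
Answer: -64109175338/323979 ≈ -1.9788e+5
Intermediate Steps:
D = -210818/323979 (D = -210818*1/323979 = -210818/323979 ≈ -0.65071)
p(H) = -388*H (p(H) = (75 - 269)*(H + H) = -388*H)
D + p(510) = -210818/323979 - 388*510 = -210818/323979 - 197880 = -64109175338/323979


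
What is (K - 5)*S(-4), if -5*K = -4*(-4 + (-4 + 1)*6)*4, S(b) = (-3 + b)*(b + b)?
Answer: -21112/5 ≈ -4222.4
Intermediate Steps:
S(b) = 2*b*(-3 + b) (S(b) = (-3 + b)*(2*b) = 2*b*(-3 + b))
K = -352/5 (K = -(-4*(-4 + (-4 + 1)*6))*4/5 = -(-4*(-4 - 3*6))*4/5 = -(-4*(-4 - 18))*4/5 = -(-4*(-22))*4/5 = -88*4/5 = -1/5*352 = -352/5 ≈ -70.400)
(K - 5)*S(-4) = (-352/5 - 5)*(2*(-4)*(-3 - 4)) = -754*(-4)*(-7)/5 = -377/5*56 = -21112/5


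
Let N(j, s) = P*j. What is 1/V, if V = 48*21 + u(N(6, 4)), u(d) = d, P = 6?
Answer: 1/1044 ≈ 0.00095785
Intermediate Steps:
N(j, s) = 6*j
V = 1044 (V = 48*21 + 6*6 = 1008 + 36 = 1044)
1/V = 1/1044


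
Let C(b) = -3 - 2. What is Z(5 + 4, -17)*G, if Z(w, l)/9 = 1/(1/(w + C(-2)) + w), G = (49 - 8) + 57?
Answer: 3528/37 ≈ 95.351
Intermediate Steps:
C(b) = -5
G = 98 (G = 41 + 57 = 98)
Z(w, l) = 9/(w + 1/(-5 + w)) (Z(w, l) = 9/(1/(w - 5) + w) = 9/(1/(-5 + w) + w) = 9/(w + 1/(-5 + w)))
Z(5 + 4, -17)*G = (9*(-5 + (5 + 4))/(1 + (5 + 4)² - 5*(5 + 4)))*98 = (9*(-5 + 9)/(1 + 9² - 5*9))*98 = (9*4/(1 + 81 - 45))*98 = (9*4/37)*98 = (9*(1/37)*4)*98 = (36/37)*98 = 3528/37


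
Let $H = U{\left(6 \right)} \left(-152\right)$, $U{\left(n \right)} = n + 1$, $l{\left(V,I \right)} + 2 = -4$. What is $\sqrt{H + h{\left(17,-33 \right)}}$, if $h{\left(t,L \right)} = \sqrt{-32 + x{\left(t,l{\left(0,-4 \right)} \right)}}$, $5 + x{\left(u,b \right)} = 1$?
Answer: $\sqrt{-1064 + 6 i} \approx 0.09197 + 32.619 i$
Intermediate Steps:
$l{\left(V,I \right)} = -6$ ($l{\left(V,I \right)} = -2 - 4 = -6$)
$x{\left(u,b \right)} = -4$ ($x{\left(u,b \right)} = -5 + 1 = -4$)
$U{\left(n \right)} = 1 + n$
$h{\left(t,L \right)} = 6 i$ ($h{\left(t,L \right)} = \sqrt{-32 - 4} = \sqrt{-36} = 6 i$)
$H = -1064$ ($H = \left(1 + 6\right) \left(-152\right) = 7 \left(-152\right) = -1064$)
$\sqrt{H + h{\left(17,-33 \right)}} = \sqrt{-1064 + 6 i}$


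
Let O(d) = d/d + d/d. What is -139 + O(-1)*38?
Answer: -63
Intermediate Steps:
O(d) = 2 (O(d) = 1 + 1 = 2)
-139 + O(-1)*38 = -139 + 2*38 = -139 + 76 = -63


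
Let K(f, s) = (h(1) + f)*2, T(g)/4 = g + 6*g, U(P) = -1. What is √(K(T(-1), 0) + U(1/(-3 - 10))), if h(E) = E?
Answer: I*√55 ≈ 7.4162*I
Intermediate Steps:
T(g) = 28*g (T(g) = 4*(g + 6*g) = 4*(7*g) = 28*g)
K(f, s) = 2 + 2*f (K(f, s) = (1 + f)*2 = 2 + 2*f)
√(K(T(-1), 0) + U(1/(-3 - 10))) = √((2 + 2*(28*(-1))) - 1) = √((2 + 2*(-28)) - 1) = √((2 - 56) - 1) = √(-54 - 1) = √(-55) = I*√55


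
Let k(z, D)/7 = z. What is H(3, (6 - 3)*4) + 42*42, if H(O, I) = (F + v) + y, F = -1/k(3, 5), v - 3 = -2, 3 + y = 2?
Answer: 37043/21 ≈ 1764.0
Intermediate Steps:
y = -1 (y = -3 + 2 = -1)
v = 1 (v = 3 - 2 = 1)
k(z, D) = 7*z
F = -1/21 (F = -1/(7*3) = -1/21 ≈ -0.047619)
H(O, I) = -1/21 (H(O, I) = (-1/21 + 1) - 1 = 20/21 - 1 = -1/21)
H(3, (6 - 3)*4) + 42*42 = -1/21 + 42*42 = -1/21 + 1764 = 37043/21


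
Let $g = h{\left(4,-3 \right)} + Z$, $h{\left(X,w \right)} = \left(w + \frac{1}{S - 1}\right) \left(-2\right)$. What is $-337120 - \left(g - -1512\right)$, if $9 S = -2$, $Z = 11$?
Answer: $- \frac{3725157}{11} \approx -3.3865 \cdot 10^{5}$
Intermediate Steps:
$S = - \frac{2}{9}$ ($S = \frac{1}{9} \left(-2\right) = - \frac{2}{9} \approx -0.22222$)
$h{\left(X,w \right)} = \frac{18}{11} - 2 w$ ($h{\left(X,w \right)} = \left(w + \frac{1}{- \frac{2}{9} - 1}\right) \left(-2\right) = \left(w + \frac{1}{- \frac{11}{9}}\right) \left(-2\right) = \left(w - \frac{9}{11}\right) \left(-2\right) = \left(- \frac{9}{11} + w\right) \left(-2\right) = \frac{18}{11} - 2 w$)
$g = \frac{205}{11}$ ($g = \left(\frac{18}{11} - -6\right) + 11 = \left(\frac{18}{11} + 6\right) + 11 = \frac{84}{11} + 11 = \frac{205}{11} \approx 18.636$)
$-337120 - \left(g - -1512\right) = -337120 - \left(\frac{205}{11} - -1512\right) = -337120 - \left(\frac{205}{11} + 1512\right) = -337120 - \frac{16837}{11} = - \frac{3725157}{11}$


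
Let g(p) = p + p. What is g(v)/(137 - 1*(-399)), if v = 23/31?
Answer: 23/8308 ≈ 0.0027684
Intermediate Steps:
v = 23/31 (v = 23*(1/31) = 23/31 ≈ 0.74194)
g(p) = 2*p
g(v)/(137 - 1*(-399)) = (2*(23/31))/(137 - 1*(-399)) = 46/(31*(137 + 399)) = (46/31)/536 = (46/31)*(1/536) = 23/8308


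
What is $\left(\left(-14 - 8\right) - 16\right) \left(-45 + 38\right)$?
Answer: $266$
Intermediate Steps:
$\left(\left(-14 - 8\right) - 16\right) \left(-45 + 38\right) = \left(-22 - 16\right) \left(-7\right) = \left(-38\right) \left(-7\right) = 266$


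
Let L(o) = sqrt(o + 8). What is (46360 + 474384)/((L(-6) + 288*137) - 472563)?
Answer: -32219695944/26797381921 - 74392*sqrt(2)/26797381921 ≈ -1.2023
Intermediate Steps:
L(o) = sqrt(8 + o)
(46360 + 474384)/((L(-6) + 288*137) - 472563) = (46360 + 474384)/((sqrt(8 - 6) + 288*137) - 472563) = 520744/((sqrt(2) + 39456) - 472563) = 520744/((39456 + sqrt(2)) - 472563) = 520744/(-433107 + sqrt(2))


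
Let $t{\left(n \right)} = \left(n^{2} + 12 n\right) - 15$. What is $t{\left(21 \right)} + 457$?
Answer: $1135$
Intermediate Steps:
$t{\left(n \right)} = -15 + n^{2} + 12 n$
$t{\left(21 \right)} + 457 = \left(-15 + 21^{2} + 12 \cdot 21\right) + 457 = \left(-15 + 441 + 252\right) + 457 = 678 + 457 = 1135$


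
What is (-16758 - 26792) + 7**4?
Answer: -41149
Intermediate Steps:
(-16758 - 26792) + 7**4 = -43550 + 2401 = -41149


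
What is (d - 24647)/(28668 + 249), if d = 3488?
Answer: -2351/3213 ≈ -0.73172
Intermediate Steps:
(d - 24647)/(28668 + 249) = (3488 - 24647)/(28668 + 249) = -21159/28917 = -21159*1/28917 = -2351/3213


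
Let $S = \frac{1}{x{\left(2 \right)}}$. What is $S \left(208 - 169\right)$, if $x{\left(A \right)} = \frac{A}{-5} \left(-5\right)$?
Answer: $\frac{39}{2} \approx 19.5$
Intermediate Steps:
$x{\left(A \right)} = A$ ($x{\left(A \right)} = A \left(- \frac{1}{5}\right) \left(-5\right) = - \frac{A}{5} \left(-5\right) = A$)
$S = \frac{1}{2} \approx 0.5$
$S \left(208 - 169\right) = \frac{208 - 169}{2} = \frac{1}{2} \cdot 39 = \frac{39}{2}$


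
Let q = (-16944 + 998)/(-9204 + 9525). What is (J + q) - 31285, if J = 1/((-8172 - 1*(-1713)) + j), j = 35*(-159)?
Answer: -40314191555/1286568 ≈ -31335.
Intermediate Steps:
q = -15946/321 ≈ -49.676
j = -5565
J = -1/12024 (J = 1/((-8172 - 1*(-1713)) - 5565) = 1/((-8172 + 1713) - 5565) = 1/(-6459 - 5565) = 1/(-12024) = -1/12024 ≈ -8.3167e-5)
(J + q) - 31285 = (-1/12024 - 15946/321) - 31285 = -63911675/1286568 - 31285 = -40314191555/1286568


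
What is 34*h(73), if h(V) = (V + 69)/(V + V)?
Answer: 2414/73 ≈ 33.068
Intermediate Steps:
h(V) = (69 + V)/(2*V) (h(V) = (69 + V)/((2*V)) = (69 + V)*(1/(2*V)) = (69 + V)/(2*V))
34*h(73) = 34*((½)*(69 + 73)/73) = 34*((½)*(1/73)*142) = 34*(71/73) = 2414/73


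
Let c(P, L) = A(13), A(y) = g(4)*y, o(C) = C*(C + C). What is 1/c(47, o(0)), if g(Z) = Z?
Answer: 1/52 ≈ 0.019231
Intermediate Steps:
o(C) = 2*C**2 (o(C) = C*(2*C) = 2*C**2)
A(y) = 4*y
c(P, L) = 52 (c(P, L) = 4*13 = 52)
1/c(47, o(0)) = 1/52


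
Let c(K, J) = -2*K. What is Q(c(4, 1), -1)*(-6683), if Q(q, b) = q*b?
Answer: -53464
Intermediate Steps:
Q(q, b) = b*q
Q(c(4, 1), -1)*(-6683) = -(-2)*4*(-6683) = -1*(-8)*(-6683) = 8*(-6683) = -53464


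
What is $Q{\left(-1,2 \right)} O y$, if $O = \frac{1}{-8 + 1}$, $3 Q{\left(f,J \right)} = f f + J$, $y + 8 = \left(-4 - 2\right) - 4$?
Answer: $\frac{18}{7} \approx 2.5714$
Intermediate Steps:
$y = -18$ ($y = -8 - 10 = -18$)
$Q{\left(f,J \right)} = \frac{J}{3} + \frac{f^{2}}{3}$ ($Q{\left(f,J \right)} = \frac{f f + J}{3} = \frac{f^{2} + J}{3} = \frac{J + f^{2}}{3} = \frac{J}{3} + \frac{f^{2}}{3}$)
$O = - \frac{1}{7}$ ($O = \frac{1}{-7} = - \frac{1}{7} \approx -0.14286$)
$Q{\left(-1,2 \right)} O y = \left(\frac{1}{3} \cdot 2 + \frac{\left(-1\right)^{2}}{3}\right) \left(- \frac{1}{7}\right) \left(-18\right) = \left(\frac{2}{3} + \frac{1}{3} \cdot 1\right) \left(- \frac{1}{7}\right) \left(-18\right) = \left(\frac{2}{3} + \frac{1}{3}\right) \left(- \frac{1}{7}\right) \left(-18\right) = 1 \left(- \frac{1}{7}\right) \left(-18\right) = \left(- \frac{1}{7}\right) \left(-18\right) = \frac{18}{7}$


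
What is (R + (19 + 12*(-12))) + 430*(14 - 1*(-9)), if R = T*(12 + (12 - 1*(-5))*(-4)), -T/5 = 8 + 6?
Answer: 13685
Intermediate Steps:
T = -70 (T = -5*(8 + 6) = -5*14 = -70)
R = 3920 (R = -70*(12 + (12 - 1*(-5))*(-4)) = -70*(12 + (12 + 5)*(-4)) = -70*(12 + 17*(-4)) = -70*(12 - 68) = -70*(-56) = 3920)
(R + (19 + 12*(-12))) + 430*(14 - 1*(-9)) = (3920 + (19 + 12*(-12))) + 430*(14 - 1*(-9)) = (3920 + (19 - 144)) + 430*(14 + 9) = (3920 - 125) + 430*23 = 3795 + 9890 = 13685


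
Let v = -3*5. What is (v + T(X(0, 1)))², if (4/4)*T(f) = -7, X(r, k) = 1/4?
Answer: 484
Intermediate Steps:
X(r, k) = ¼
T(f) = -7
v = -15 (v = -1*15 = -15)
(v + T(X(0, 1)))² = (-15 - 7)² = (-22)² = 484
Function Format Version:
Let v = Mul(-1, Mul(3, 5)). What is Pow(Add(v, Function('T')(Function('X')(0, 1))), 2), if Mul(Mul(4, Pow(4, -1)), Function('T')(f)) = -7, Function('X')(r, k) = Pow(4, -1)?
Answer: 484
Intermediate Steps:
Function('X')(r, k) = Rational(1, 4)
Function('T')(f) = -7
v = -15 (v = Mul(-1, 15) = -15)
Pow(Add(v, Function('T')(Function('X')(0, 1))), 2) = Pow(Add(-15, -7), 2) = Pow(-22, 2) = 484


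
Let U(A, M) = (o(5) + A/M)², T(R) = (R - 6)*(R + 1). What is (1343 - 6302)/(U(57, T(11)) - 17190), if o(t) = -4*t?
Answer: 220400/747871 ≈ 0.29470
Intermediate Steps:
T(R) = (1 + R)*(-6 + R) (T(R) = (-6 + R)*(1 + R) = (1 + R)*(-6 + R))
U(A, M) = (-20 + A/M)² (U(A, M) = (-4*5 + A/M)² = (-20 + A/M)²)
(1343 - 6302)/(U(57, T(11)) - 17190) = (1343 - 6302)/((57 - 20*(-6 + 11² - 5*11))²/(-6 + 11² - 5*11)² - 17190) = -4959/((57 - 20*(-6 + 121 - 55))²/(-6 + 121 - 55)² - 17190) = -4959/((57 - 20*60)²/60² - 17190) = -4959/((57 - 1200)²/3600 - 17190) = -4959/((1/3600)*(-1143)² - 17190) = -4959/((1/3600)*1306449 - 17190) = -4959/(145161/400 - 17190) = -4959/(-6730839/400) = -4959*(-400/6730839) = 220400/747871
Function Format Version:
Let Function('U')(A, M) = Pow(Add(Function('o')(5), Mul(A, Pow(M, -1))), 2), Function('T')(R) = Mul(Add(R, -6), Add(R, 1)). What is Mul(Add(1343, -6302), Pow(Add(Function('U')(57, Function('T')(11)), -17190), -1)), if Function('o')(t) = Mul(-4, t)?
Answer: Rational(220400, 747871) ≈ 0.29470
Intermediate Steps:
Function('T')(R) = Mul(Add(1, R), Add(-6, R)) (Function('T')(R) = Mul(Add(-6, R), Add(1, R)) = Mul(Add(1, R), Add(-6, R)))
Function('U')(A, M) = Pow(Add(-20, Mul(A, Pow(M, -1))), 2) (Function('U')(A, M) = Pow(Add(Mul(-4, 5), Mul(A, Pow(M, -1))), 2) = Pow(Add(-20, Mul(A, Pow(M, -1))), 2))
Mul(Add(1343, -6302), Pow(Add(Function('U')(57, Function('T')(11)), -17190), -1)) = Mul(Add(1343, -6302), Pow(Add(Mul(Pow(Add(-6, Pow(11, 2), Mul(-5, 11)), -2), Pow(Add(57, Mul(-20, Add(-6, Pow(11, 2), Mul(-5, 11)))), 2)), -17190), -1)) = Mul(-4959, Pow(Add(Mul(Pow(Add(-6, 121, -55), -2), Pow(Add(57, Mul(-20, Add(-6, 121, -55))), 2)), -17190), -1)) = Mul(-4959, Pow(Add(Mul(Pow(60, -2), Pow(Add(57, Mul(-20, 60)), 2)), -17190), -1)) = Mul(-4959, Pow(Add(Mul(Rational(1, 3600), Pow(Add(57, -1200), 2)), -17190), -1)) = Mul(-4959, Pow(Add(Mul(Rational(1, 3600), Pow(-1143, 2)), -17190), -1)) = Mul(-4959, Pow(Add(Mul(Rational(1, 3600), 1306449), -17190), -1)) = Mul(-4959, Pow(Add(Rational(145161, 400), -17190), -1)) = Mul(-4959, Pow(Rational(-6730839, 400), -1)) = Mul(-4959, Rational(-400, 6730839)) = Rational(220400, 747871)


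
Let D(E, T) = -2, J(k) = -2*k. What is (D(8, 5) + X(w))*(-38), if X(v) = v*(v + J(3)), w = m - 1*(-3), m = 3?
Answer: 76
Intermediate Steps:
w = 6 (w = 3 - 1*(-3) = 3 + 3 = 6)
X(v) = v*(-6 + v) (X(v) = v*(v - 2*3) = v*(v - 6) = v*(-6 + v))
(D(8, 5) + X(w))*(-38) = (-2 + 6*(-6 + 6))*(-38) = (-2 + 6*0)*(-38) = (-2 + 0)*(-38) = -2*(-38) = 76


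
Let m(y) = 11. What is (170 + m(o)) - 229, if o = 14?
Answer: -48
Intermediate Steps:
(170 + m(o)) - 229 = (170 + 11) - 229 = 181 - 229 = -48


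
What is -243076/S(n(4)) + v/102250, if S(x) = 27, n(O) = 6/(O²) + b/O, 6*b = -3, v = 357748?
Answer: -12422430902/1380375 ≈ -8999.3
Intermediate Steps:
b = -½ (b = (⅙)*(-3) = -½ ≈ -0.50000)
n(O) = 6/O² - 1/(2*O) (n(O) = 6/(O²) - 1/(2*O) = 6/O² - 1/(2*O))
-243076/S(n(4)) + v/102250 = -243076/27 + 357748/102250 = -243076*1/27 + 357748*(1/102250) = -243076/27 + 178874/51125 = -12422430902/1380375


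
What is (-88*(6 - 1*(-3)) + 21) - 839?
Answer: -1610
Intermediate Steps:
(-88*(6 - 1*(-3)) + 21) - 839 = (-88*(6 + 3) + 21) - 839 = (-88*9 + 21) - 839 = (-11*72 + 21) - 839 = (-792 + 21) - 839 = -771 - 839 = -1610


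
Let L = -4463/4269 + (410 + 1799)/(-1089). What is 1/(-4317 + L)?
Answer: -1549647/6694589575 ≈ -0.00023148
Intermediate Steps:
L = -4763476/1549647 (L = -4463*1/4269 + 2209*(-1/1089) = -4463/4269 - 2209/1089 = -4763476/1549647 ≈ -3.0739)
1/(-4317 + L) = 1/(-4317 - 4763476/1549647) = 1/(-6694589575/1549647) = -1549647/6694589575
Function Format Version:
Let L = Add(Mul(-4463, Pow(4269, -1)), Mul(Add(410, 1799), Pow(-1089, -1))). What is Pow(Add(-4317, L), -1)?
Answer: Rational(-1549647, 6694589575) ≈ -0.00023148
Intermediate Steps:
L = Rational(-4763476, 1549647) (L = Add(Mul(-4463, Rational(1, 4269)), Mul(2209, Rational(-1, 1089))) = Add(Rational(-4463, 4269), Rational(-2209, 1089)) = Rational(-4763476, 1549647) ≈ -3.0739)
Pow(Add(-4317, L), -1) = Pow(Add(-4317, Rational(-4763476, 1549647)), -1) = Pow(Rational(-6694589575, 1549647), -1) = Rational(-1549647, 6694589575)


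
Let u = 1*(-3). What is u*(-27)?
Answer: 81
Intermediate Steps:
u = -3
u*(-27) = -3*(-27) = 81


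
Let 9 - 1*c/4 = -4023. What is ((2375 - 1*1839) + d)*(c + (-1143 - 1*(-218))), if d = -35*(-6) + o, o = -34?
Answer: 10824536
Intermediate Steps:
c = 16128 (c = 36 - 4*(-4023) = 36 + 16092 = 16128)
d = 176 (d = -35*(-6) - 34 = 210 - 34 = 176)
((2375 - 1*1839) + d)*(c + (-1143 - 1*(-218))) = ((2375 - 1*1839) + 176)*(16128 + (-1143 - 1*(-218))) = ((2375 - 1839) + 176)*(16128 + (-1143 + 218)) = (536 + 176)*(16128 - 925) = 712*15203 = 10824536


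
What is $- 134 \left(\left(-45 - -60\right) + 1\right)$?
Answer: $-2144$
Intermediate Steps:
$- 134 \left(\left(-45 - -60\right) + 1\right) = - 134 \left(\left(-45 + 60\right) + 1\right) = - 134 \left(15 + 1\right) = \left(-134\right) 16 = -2144$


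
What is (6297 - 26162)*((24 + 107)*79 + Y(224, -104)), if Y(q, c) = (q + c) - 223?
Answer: -203536790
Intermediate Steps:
Y(q, c) = -223 + c + q (Y(q, c) = (c + q) - 223 = -223 + c + q)
(6297 - 26162)*((24 + 107)*79 + Y(224, -104)) = (6297 - 26162)*((24 + 107)*79 + (-223 - 104 + 224)) = -19865*(131*79 - 103) = -19865*(10349 - 103) = -19865*10246 = -203536790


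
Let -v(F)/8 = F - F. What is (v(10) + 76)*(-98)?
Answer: -7448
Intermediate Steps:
v(F) = 0 (v(F) = -8*(F - F) = -8*0 = 0)
(v(10) + 76)*(-98) = (0 + 76)*(-98) = 76*(-98) = -7448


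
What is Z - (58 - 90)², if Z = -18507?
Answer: -19531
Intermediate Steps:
Z - (58 - 90)² = -18507 - (58 - 90)² = -18507 - 1*(-32)² = -18507 - 1*1024 = -18507 - 1024 = -19531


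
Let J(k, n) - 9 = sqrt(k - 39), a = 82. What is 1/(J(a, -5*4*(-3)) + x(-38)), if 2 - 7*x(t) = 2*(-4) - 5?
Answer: 546/3977 - 49*sqrt(43)/3977 ≈ 0.056496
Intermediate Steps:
J(k, n) = 9 + sqrt(-39 + k) (J(k, n) = 9 + sqrt(k - 39) = 9 + sqrt(-39 + k))
x(t) = 15/7 (x(t) = 2/7 - (2*(-4) - 5)/7 = 2/7 - (-8 - 5)/7 = 2/7 - 1/7*(-13) = 2/7 + 13/7 = 15/7)
1/(J(a, -5*4*(-3)) + x(-38)) = 1/((9 + sqrt(-39 + 82)) + 15/7) = 1/((9 + sqrt(43)) + 15/7) = 1/(78/7 + sqrt(43))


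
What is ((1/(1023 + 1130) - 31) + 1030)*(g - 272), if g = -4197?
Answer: -9612139712/2153 ≈ -4.4645e+6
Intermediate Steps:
((1/(1023 + 1130) - 31) + 1030)*(g - 272) = ((1/(1023 + 1130) - 31) + 1030)*(-4197 - 272) = ((1/2153 - 31) + 1030)*(-4469) = (-66742/2153 + 1030)*(-4469) = (2150848/2153)*(-4469) = -9612139712/2153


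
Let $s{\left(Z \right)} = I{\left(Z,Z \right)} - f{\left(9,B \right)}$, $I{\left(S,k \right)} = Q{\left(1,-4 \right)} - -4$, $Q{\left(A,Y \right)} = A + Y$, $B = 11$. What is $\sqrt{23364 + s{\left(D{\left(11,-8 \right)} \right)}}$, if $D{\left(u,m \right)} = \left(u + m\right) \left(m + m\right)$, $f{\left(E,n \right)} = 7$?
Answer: $\sqrt{23358} \approx 152.83$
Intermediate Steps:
$D{\left(u,m \right)} = 2 m \left(m + u\right)$ ($D{\left(u,m \right)} = \left(m + u\right) 2 m = 2 m \left(m + u\right)$)
$I{\left(S,k \right)} = 1$ ($I{\left(S,k \right)} = \left(1 - 4\right) - -4 = -3 + 4 = 1$)
$s{\left(Z \right)} = -6$ ($s{\left(Z \right)} = 1 - 7 = -6$)
$\sqrt{23364 + s{\left(D{\left(11,-8 \right)} \right)}} = \sqrt{23364 - 6} = \sqrt{23358}$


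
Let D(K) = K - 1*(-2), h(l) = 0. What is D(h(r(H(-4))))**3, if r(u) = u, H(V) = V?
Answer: 8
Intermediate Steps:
D(K) = 2 + K (D(K) = K + 2 = 2 + K)
D(h(r(H(-4))))**3 = (2 + 0)**3 = 2**3 = 8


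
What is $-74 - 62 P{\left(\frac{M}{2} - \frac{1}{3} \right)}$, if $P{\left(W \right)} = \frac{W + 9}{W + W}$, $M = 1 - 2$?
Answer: $\frac{1149}{5} \approx 229.8$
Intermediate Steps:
$M = -1$
$P{\left(W \right)} = \frac{9 + W}{2 W}$
$-74 - 62 P{\left(\frac{M}{2} - \frac{1}{3} \right)} = -74 - 62 \frac{9 - \frac{5}{6}}{2 \left(- \frac{1}{2} - \frac{1}{3}\right)} = -74 - 62 \frac{9 - \frac{5}{6}}{2 \left(- \frac{5}{6}\right)} = -74 - 62 \cdot \frac{1}{2} \left(- \frac{6}{5}\right) \frac{49}{6} = -74 - - \frac{1519}{5} = -74 + \frac{1519}{5} = \frac{1149}{5}$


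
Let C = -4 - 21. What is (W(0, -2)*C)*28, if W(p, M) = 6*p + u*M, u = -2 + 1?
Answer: -1400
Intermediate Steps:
u = -1
C = -25
W(p, M) = -M + 6*p (W(p, M) = 6*p - M = -M + 6*p)
(W(0, -2)*C)*28 = ((-1*(-2) + 6*0)*(-25))*28 = ((2 + 0)*(-25))*28 = (2*(-25))*28 = -50*28 = -1400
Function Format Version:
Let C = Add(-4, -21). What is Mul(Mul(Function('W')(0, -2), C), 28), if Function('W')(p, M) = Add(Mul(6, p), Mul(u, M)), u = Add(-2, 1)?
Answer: -1400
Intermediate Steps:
u = -1
C = -25
Function('W')(p, M) = Add(Mul(-1, M), Mul(6, p)) (Function('W')(p, M) = Add(Mul(6, p), Mul(-1, M)) = Add(Mul(-1, M), Mul(6, p)))
Mul(Mul(Function('W')(0, -2), C), 28) = Mul(Mul(Add(Mul(-1, -2), Mul(6, 0)), -25), 28) = Mul(Mul(Add(2, 0), -25), 28) = Mul(Mul(2, -25), 28) = Mul(-50, 28) = -1400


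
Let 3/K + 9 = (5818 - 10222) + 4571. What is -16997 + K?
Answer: -2685523/158 ≈ -16997.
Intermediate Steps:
K = 3/158 (K = 3/(-9 + ((5818 - 10222) + 4571)) = 3/(-9 + (-4404 + 4571)) = 3/(-9 + 167) = 3/158 ≈ 0.018987)
-16997 + K = -16997 + 3/158 = -2685523/158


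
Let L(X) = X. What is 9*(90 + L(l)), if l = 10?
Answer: 900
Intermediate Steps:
9*(90 + L(l)) = 9*(90 + 10) = 9*100 = 900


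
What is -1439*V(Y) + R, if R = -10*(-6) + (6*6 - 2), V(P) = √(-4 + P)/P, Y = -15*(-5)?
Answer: 94 - 1439*√71/75 ≈ -67.670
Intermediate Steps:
Y = 75
V(P) = √(-4 + P)/P
R = 94 (R = 60 + (36 - 2) = 60 + 34 = 94)
-1439*V(Y) + R = -1439*√(-4 + 75)/75 + 94 = -1439*√71/75 + 94 = 94 - 1439*√71/75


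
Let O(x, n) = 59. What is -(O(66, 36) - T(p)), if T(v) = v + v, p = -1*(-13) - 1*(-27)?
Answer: 21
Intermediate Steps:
p = 40 (p = 13 + 27 = 40)
T(v) = 2*v
-(O(66, 36) - T(p)) = -(59 - 2*40) = -(59 - 1*80) = -(59 - 80) = -1*(-21) = 21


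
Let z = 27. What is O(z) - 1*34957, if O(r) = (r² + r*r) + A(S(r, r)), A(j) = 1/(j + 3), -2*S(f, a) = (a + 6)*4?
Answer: -2110438/63 ≈ -33499.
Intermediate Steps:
S(f, a) = -12 - 2*a (S(f, a) = -(a + 6)*4/2 = -(6 + a)*4/2 = -(24 + 4*a)/2 = -12 - 2*a)
A(j) = 1/(3 + j)
O(r) = 1/(-9 - 2*r) + 2*r² (O(r) = (r² + r*r) + 1/(3 + (-12 - 2*r)) = (r² + r²) + 1/(-9 - 2*r) = 2*r² + 1/(-9 - 2*r) = 1/(-9 - 2*r) + 2*r²)
O(z) - 1*34957 = (-1 + 27²*(18 + 4*27))/(9 + 2*27) - 1*34957 = (-1 + 729*(18 + 108))/(9 + 54) - 34957 = (-1 + 729*126)/63 - 34957 = (-1 + 91854)/63 - 34957 = (1/63)*91853 - 34957 = 91853/63 - 34957 = -2110438/63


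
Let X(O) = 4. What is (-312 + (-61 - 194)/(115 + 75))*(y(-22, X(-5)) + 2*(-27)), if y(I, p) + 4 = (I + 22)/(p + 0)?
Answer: 345303/19 ≈ 18174.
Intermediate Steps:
y(I, p) = -4 + (22 + I)/p (y(I, p) = -4 + (I + 22)/(p + 0) = -4 + (22 + I)/p)
(-312 + (-61 - 194)/(115 + 75))*(y(-22, X(-5)) + 2*(-27)) = (-312 + (-61 - 194)/(115 + 75))*((22 - 22 - 4*4)/4 + 2*(-27)) = (-312 - 255/190)*((22 - 22 - 16)/4 - 54) = (-312 - 255*1/190)*((¼)*(-16) - 54) = (-312 - 51/38)*(-4 - 54) = -11907/38*(-58) = 345303/19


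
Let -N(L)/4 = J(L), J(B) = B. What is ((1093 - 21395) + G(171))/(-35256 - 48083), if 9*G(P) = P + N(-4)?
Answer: 182531/750051 ≈ 0.24336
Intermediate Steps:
N(L) = -4*L
G(P) = 16/9 + P/9 (G(P) = (P - 4*(-4))/9 = (P + 16)/9 = (16 + P)/9 = 16/9 + P/9)
((1093 - 21395) + G(171))/(-35256 - 48083) = ((1093 - 21395) + (16/9 + (⅑)*171))/(-35256 - 48083) = (-20302 + (16/9 + 19))/(-83339) = (-20302 + 187/9)*(-1/83339) = -182531/9*(-1/83339) = 182531/750051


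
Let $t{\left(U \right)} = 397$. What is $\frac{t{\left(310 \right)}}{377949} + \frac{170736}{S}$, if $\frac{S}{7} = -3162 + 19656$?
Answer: $\frac{10762556215}{7272872607} \approx 1.4798$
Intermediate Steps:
$S = 115458$ ($S = 7 \left(-3162 + 19656\right) = 7 \cdot 16494 = 115458$)
$\frac{t{\left(310 \right)}}{377949} + \frac{170736}{S} = \frac{397}{377949} + \frac{170736}{115458} = 397 \cdot \frac{1}{377949} + 170736 \cdot \frac{1}{115458} = \frac{397}{377949} + \frac{28456}{19243} = \frac{10762556215}{7272872607}$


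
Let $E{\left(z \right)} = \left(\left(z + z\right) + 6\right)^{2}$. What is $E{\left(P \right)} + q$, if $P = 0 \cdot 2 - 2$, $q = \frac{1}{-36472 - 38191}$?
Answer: $\frac{298651}{74663} \approx 4.0$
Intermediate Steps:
$q = - \frac{1}{74663}$ ($q = \frac{1}{-74663} = - \frac{1}{74663} \approx -1.3394 \cdot 10^{-5}$)
$P = -2$ ($P = 0 - 2 = -2$)
$E{\left(z \right)} = \left(6 + 2 z\right)^{2}$ ($E{\left(z \right)} = \left(2 z + 6\right)^{2} = \left(6 + 2 z\right)^{2}$)
$E{\left(P \right)} + q = 4 \left(3 - 2\right)^{2} - \frac{1}{74663} = 4 \cdot 1^{2} - \frac{1}{74663} = 4 \cdot 1 - \frac{1}{74663} = 4 - \frac{1}{74663} = \frac{298651}{74663}$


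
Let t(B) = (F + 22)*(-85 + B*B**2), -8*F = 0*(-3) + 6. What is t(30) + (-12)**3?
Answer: 2280863/4 ≈ 5.7022e+5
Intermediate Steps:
F = -3/4 (F = -(0*(-3) + 6)/8 = -(0 + 6)/8 = -1/8*6 = -3/4 ≈ -0.75000)
t(B) = -7225/4 + 85*B**3/4 (t(B) = (-3/4 + 22)*(-85 + B*B**2) = 85*(-85 + B**3)/4 = -7225/4 + 85*B**3/4)
t(30) + (-12)**3 = (-7225/4 + (85/4)*30**3) + (-12)**3 = (-7225/4 + (85/4)*27000) - 1728 = (-7225/4 + 573750) - 1728 = 2287775/4 - 1728 = 2280863/4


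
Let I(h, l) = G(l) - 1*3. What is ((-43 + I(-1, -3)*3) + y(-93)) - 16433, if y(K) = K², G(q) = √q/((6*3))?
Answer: -7836 + I*√3/6 ≈ -7836.0 + 0.28868*I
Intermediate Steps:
G(q) = √q/18
I(h, l) = -3 + √l/18 (I(h, l) = √l/18 - 1*3 = √l/18 - 3 = -3 + √l/18)
((-43 + I(-1, -3)*3) + y(-93)) - 16433 = ((-43 + (-3 + √(-3)/18)*3) + (-93)²) - 16433 = ((-43 + (-3 + (I*√3)/18)*3) + 8649) - 16433 = ((-43 + (-3 + I*√3/18)*3) + 8649) - 16433 = ((-43 + (-9 + I*√3/6)) + 8649) - 16433 = ((-52 + I*√3/6) + 8649) - 16433 = (8597 + I*√3/6) - 16433 = -7836 + I*√3/6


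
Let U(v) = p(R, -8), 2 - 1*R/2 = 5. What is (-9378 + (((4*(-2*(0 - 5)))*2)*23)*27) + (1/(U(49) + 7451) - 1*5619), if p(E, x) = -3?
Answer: 258318985/7448 ≈ 34683.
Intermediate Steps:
R = -6 (R = 4 - 2*5 = 4 - 10 = -6)
U(v) = -3
(-9378 + (((4*(-2*(0 - 5)))*2)*23)*27) + (1/(U(49) + 7451) - 1*5619) = (-9378 + (((4*(-2*(0 - 5)))*2)*23)*27) + (1/(-3 + 7451) - 1*5619) = (-9378 + (((4*(-2*(-5)))*2)*23)*27) + (1/7448 - 5619) = (-9378 + (((4*10)*2)*23)*27) + (1/7448 - 5619) = (-9378 + ((40*2)*23)*27) - 41850311/7448 = (-9378 + (80*23)*27) - 41850311/7448 = (-9378 + 1840*27) - 41850311/7448 = (-9378 + 49680) - 41850311/7448 = 40302 - 41850311/7448 = 258318985/7448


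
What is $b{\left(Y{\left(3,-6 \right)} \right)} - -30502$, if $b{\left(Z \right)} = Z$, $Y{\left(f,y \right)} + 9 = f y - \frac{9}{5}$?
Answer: $\frac{152366}{5} \approx 30473.0$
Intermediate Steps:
$Y{\left(f,y \right)} = - \frac{54}{5} + f y$ ($Y{\left(f,y \right)} = -9 + \left(f y - \frac{9}{5}\right) = -9 + \left(- \frac{9}{5} + f y\right) = - \frac{54}{5} + f y$)
$b{\left(Y{\left(3,-6 \right)} \right)} - -30502 = \left(- \frac{54}{5} + 3 \left(-6\right)\right) - -30502 = \left(- \frac{54}{5} - 18\right) + 30502 = - \frac{144}{5} + 30502 = \frac{152366}{5}$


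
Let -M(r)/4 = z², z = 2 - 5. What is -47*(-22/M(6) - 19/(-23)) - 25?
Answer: -38315/414 ≈ -92.548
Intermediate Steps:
z = -3
M(r) = -36 (M(r) = -4*(-3)² = -4*9 = -36)
-47*(-22/M(6) - 19/(-23)) - 25 = -47*(-22/(-36) - 19/(-23)) - 25 = -47*(-22*(-1/36) - 19*(-1/23)) - 25 = -47*(11/18 + 19/23) - 25 = -47*595/414 - 25 = -27965/414 - 25 = -38315/414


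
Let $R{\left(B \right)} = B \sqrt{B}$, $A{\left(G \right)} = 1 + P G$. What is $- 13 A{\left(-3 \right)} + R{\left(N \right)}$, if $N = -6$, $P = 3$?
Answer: $104 - 6 i \sqrt{6} \approx 104.0 - 14.697 i$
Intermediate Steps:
$A{\left(G \right)} = 1 + 3 G$
$R{\left(B \right)} = B^{\frac{3}{2}}$
$- 13 A{\left(-3 \right)} + R{\left(N \right)} = - 13 \left(1 + 3 \left(-3\right)\right) + \left(-6\right)^{\frac{3}{2}} = - 13 \left(1 - 9\right) - 6 i \sqrt{6} = \left(-13\right) \left(-8\right) - 6 i \sqrt{6} = 104 - 6 i \sqrt{6}$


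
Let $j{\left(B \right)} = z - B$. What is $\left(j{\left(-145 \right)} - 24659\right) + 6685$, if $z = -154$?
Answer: $-17983$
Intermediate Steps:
$j{\left(B \right)} = -154 - B$
$\left(j{\left(-145 \right)} - 24659\right) + 6685 = \left(\left(-154 - -145\right) - 24659\right) + 6685 = \left(\left(-154 + 145\right) - 24659\right) + 6685 = \left(-9 - 24659\right) + 6685 = -24668 + 6685 = -17983$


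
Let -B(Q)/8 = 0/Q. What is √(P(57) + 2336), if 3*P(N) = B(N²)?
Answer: 4*√146 ≈ 48.332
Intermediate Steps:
B(Q) = 0 (B(Q) = -0/Q = -8*0 = 0)
P(N) = 0 (P(N) = (⅓)*0 = 0)
√(P(57) + 2336) = √(0 + 2336) = √2336 = 4*√146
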